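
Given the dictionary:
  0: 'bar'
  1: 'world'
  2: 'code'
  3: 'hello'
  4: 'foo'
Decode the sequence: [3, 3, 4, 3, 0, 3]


Look up each index in the dictionary:
  3 -> 'hello'
  3 -> 'hello'
  4 -> 'foo'
  3 -> 'hello'
  0 -> 'bar'
  3 -> 'hello'

Decoded: "hello hello foo hello bar hello"


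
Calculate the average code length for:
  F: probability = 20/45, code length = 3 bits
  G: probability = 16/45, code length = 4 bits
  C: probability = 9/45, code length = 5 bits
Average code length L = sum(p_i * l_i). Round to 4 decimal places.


Weighted contributions p_i * l_i:
  F: (20/45) * 3 = 60/45
  G: (16/45) * 4 = 64/45
  C: (9/45) * 5 = 45/45
Sum = (60 + 64 + 45)/45 = 169/45

L = 169/45 = 3.7556 bits/symbol


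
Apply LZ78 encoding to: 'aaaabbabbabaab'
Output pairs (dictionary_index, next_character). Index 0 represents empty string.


LZ78 encoding steps:
Dictionary: {0: ''}
Step 1: w='' (idx 0), next='a' -> output (0, 'a'), add 'a' as idx 1
Step 2: w='a' (idx 1), next='a' -> output (1, 'a'), add 'aa' as idx 2
Step 3: w='a' (idx 1), next='b' -> output (1, 'b'), add 'ab' as idx 3
Step 4: w='' (idx 0), next='b' -> output (0, 'b'), add 'b' as idx 4
Step 5: w='ab' (idx 3), next='b' -> output (3, 'b'), add 'abb' as idx 5
Step 6: w='ab' (idx 3), next='a' -> output (3, 'a'), add 'aba' as idx 6
Step 7: w='ab' (idx 3), end of input -> output (3, '')


Encoded: [(0, 'a'), (1, 'a'), (1, 'b'), (0, 'b'), (3, 'b'), (3, 'a'), (3, '')]


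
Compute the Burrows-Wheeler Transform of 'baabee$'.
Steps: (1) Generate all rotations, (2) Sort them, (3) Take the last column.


Rotations (sorted):
  0: $baabee -> last char: e
  1: aabee$b -> last char: b
  2: abee$ba -> last char: a
  3: baabee$ -> last char: $
  4: bee$baa -> last char: a
  5: e$baabe -> last char: e
  6: ee$baab -> last char: b


BWT = eba$aeb


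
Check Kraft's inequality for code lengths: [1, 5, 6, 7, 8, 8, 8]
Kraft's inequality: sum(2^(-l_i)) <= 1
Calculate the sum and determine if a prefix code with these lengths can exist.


Sum = 2^(-1) + 2^(-5) + 2^(-6) + 2^(-7) + 2^(-8) + 2^(-8) + 2^(-8)
    = 0.5 + 0.03125 + 0.015625 + 0.0078125 + 0.00390625 + 0.00390625 + 0.00390625
    = 145/256 = 0.56640625
Since 0.56640625 <= 1, Kraft's inequality IS satisfied.
A prefix code with these lengths CAN exist.

Kraft sum = 0.56640625. Satisfied.


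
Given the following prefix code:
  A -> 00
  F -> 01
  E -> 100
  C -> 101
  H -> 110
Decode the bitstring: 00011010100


Decoding step by step:
Bits 00 -> A
Bits 01 -> F
Bits 101 -> C
Bits 01 -> F
Bits 00 -> A


Decoded message: AFCFA


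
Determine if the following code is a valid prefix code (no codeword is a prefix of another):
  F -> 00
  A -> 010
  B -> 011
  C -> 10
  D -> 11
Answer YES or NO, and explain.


Checking each pair (does one codeword prefix another?):
  F='00' vs A='010': no prefix
  F='00' vs B='011': no prefix
  F='00' vs C='10': no prefix
  F='00' vs D='11': no prefix
  A='010' vs F='00': no prefix
  A='010' vs B='011': no prefix
  A='010' vs C='10': no prefix
  A='010' vs D='11': no prefix
  B='011' vs F='00': no prefix
  B='011' vs A='010': no prefix
  B='011' vs C='10': no prefix
  B='011' vs D='11': no prefix
  C='10' vs F='00': no prefix
  C='10' vs A='010': no prefix
  C='10' vs B='011': no prefix
  C='10' vs D='11': no prefix
  D='11' vs F='00': no prefix
  D='11' vs A='010': no prefix
  D='11' vs B='011': no prefix
  D='11' vs C='10': no prefix
No violation found over all pairs.

YES -- this is a valid prefix code. No codeword is a prefix of any other codeword.


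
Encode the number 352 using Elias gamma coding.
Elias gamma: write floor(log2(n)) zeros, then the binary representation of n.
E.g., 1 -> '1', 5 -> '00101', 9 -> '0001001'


num_bits = floor(log2(352)) + 1 = 9
leading_zeros = num_bits - 1 = 8
binary(352) = 101100000

Elias gamma(352) = '00000000' + '101100000' = 00000000101100000 (17 bits)


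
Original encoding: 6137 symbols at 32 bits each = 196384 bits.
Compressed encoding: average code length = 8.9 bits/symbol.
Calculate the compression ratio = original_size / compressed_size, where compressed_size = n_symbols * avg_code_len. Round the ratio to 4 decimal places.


original_size = n_symbols * orig_bits = 6137 * 32 = 196384 bits
compressed_size = n_symbols * avg_code_len = 6137 * 8.9 = 54619.3 bits
ratio = original_size / compressed_size = 196384 / 54619.3 = 3.5955

Compression ratio = 3.5955


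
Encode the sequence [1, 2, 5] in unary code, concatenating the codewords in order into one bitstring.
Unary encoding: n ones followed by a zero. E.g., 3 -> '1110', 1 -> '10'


Encode each number as n ones followed by a terminating 0:
  1 -> 10 (2 bits)
  2 -> 110 (3 bits)
  5 -> 111110 (6 bits)
Total length = 2 + 3 + 6 = 11 bits.

Unary([1, 2, 5]) = 10110111110 (11 bits)


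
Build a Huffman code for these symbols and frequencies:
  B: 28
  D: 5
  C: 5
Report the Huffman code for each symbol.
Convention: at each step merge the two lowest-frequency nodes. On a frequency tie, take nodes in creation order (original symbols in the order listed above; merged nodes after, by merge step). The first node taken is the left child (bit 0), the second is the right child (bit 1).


Huffman tree construction:
Step 1: Merge D(5) + C(5) = 10
Step 2: Merge (D+C)(10) + B(28) = 38
Read each symbol's code off the tree from the root (left child = 0, right child = 1).

Codes:
  B: 1 (length 1)
  D: 00 (length 2)
  C: 01 (length 2)
Average code length: 48/38 = 1.2632 bits/symbol


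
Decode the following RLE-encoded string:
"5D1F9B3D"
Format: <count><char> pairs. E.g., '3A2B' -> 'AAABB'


Expanding each <count><char> pair:
  5D -> 'DDDDD'
  1F -> 'F'
  9B -> 'BBBBBBBBB'
  3D -> 'DDD'

Decoded = DDDDDFBBBBBBBBBDDD


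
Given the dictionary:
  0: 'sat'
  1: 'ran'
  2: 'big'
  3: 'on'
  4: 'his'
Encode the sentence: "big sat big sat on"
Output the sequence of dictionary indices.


Look up each word in the dictionary:
  'big' -> 2
  'sat' -> 0
  'big' -> 2
  'sat' -> 0
  'on' -> 3

Encoded: [2, 0, 2, 0, 3]


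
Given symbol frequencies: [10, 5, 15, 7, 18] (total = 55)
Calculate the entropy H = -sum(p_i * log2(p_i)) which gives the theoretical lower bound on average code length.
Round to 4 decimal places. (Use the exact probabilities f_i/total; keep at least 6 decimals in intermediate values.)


Per-symbol terms -p_i * log2(p_i) with p_i = f_i/55:
  p = 10/55 = 0.181818: log2(p) = -2.459432, -p*log2(p) = 0.447169
  p = 5/55 = 0.090909: log2(p) = -3.459432, -p*log2(p) = 0.314494
  p = 15/55 = 0.272727: log2(p) = -1.874469, -p*log2(p) = 0.511219
  p = 7/55 = 0.127273: log2(p) = -2.974005, -p*log2(p) = 0.378510
  p = 18/55 = 0.327273: log2(p) = -1.611435, -p*log2(p) = 0.527379
H = 0.447169 + 0.314494 + 0.511219 + 0.378510 + 0.527379 = 2.178771

H = 2.1788 bits/symbol


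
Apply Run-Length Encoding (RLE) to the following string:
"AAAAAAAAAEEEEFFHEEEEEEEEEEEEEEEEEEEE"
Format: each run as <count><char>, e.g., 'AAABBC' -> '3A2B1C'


Scanning runs left to right:
  i=0: run of 'A' x 9 -> '9A'
  i=9: run of 'E' x 4 -> '4E'
  i=13: run of 'F' x 2 -> '2F'
  i=15: run of 'H' x 1 -> '1H'
  i=16: run of 'E' x 20 -> '20E'

RLE = 9A4E2F1H20E


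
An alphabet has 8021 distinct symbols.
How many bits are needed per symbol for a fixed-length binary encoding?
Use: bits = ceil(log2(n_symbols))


log2(8021) = 12.9696
Bracket: 2^12 = 4096 < 8021 <= 2^13 = 8192
So ceil(log2(8021)) = 13

bits = ceil(log2(8021)) = ceil(12.9696) = 13 bits


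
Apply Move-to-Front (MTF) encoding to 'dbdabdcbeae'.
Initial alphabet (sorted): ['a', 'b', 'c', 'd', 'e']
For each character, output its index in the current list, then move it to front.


MTF encoding:
'd': index 3 in ['a', 'b', 'c', 'd', 'e'] -> ['d', 'a', 'b', 'c', 'e']
'b': index 2 in ['d', 'a', 'b', 'c', 'e'] -> ['b', 'd', 'a', 'c', 'e']
'd': index 1 in ['b', 'd', 'a', 'c', 'e'] -> ['d', 'b', 'a', 'c', 'e']
'a': index 2 in ['d', 'b', 'a', 'c', 'e'] -> ['a', 'd', 'b', 'c', 'e']
'b': index 2 in ['a', 'd', 'b', 'c', 'e'] -> ['b', 'a', 'd', 'c', 'e']
'd': index 2 in ['b', 'a', 'd', 'c', 'e'] -> ['d', 'b', 'a', 'c', 'e']
'c': index 3 in ['d', 'b', 'a', 'c', 'e'] -> ['c', 'd', 'b', 'a', 'e']
'b': index 2 in ['c', 'd', 'b', 'a', 'e'] -> ['b', 'c', 'd', 'a', 'e']
'e': index 4 in ['b', 'c', 'd', 'a', 'e'] -> ['e', 'b', 'c', 'd', 'a']
'a': index 4 in ['e', 'b', 'c', 'd', 'a'] -> ['a', 'e', 'b', 'c', 'd']
'e': index 1 in ['a', 'e', 'b', 'c', 'd'] -> ['e', 'a', 'b', 'c', 'd']


Output: [3, 2, 1, 2, 2, 2, 3, 2, 4, 4, 1]


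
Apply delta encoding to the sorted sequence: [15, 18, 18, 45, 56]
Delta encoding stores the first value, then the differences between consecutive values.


First value: 15
Deltas:
  18 - 15 = 3
  18 - 18 = 0
  45 - 18 = 27
  56 - 45 = 11


Delta encoded: [15, 3, 0, 27, 11]


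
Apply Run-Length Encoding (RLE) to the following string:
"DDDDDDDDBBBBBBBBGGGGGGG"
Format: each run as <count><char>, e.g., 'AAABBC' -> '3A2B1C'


Scanning runs left to right:
  i=0: run of 'D' x 8 -> '8D'
  i=8: run of 'B' x 8 -> '8B'
  i=16: run of 'G' x 7 -> '7G'

RLE = 8D8B7G


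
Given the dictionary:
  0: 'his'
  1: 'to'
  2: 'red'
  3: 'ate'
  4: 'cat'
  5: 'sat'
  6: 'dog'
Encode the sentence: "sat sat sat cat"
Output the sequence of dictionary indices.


Look up each word in the dictionary:
  'sat' -> 5
  'sat' -> 5
  'sat' -> 5
  'cat' -> 4

Encoded: [5, 5, 5, 4]


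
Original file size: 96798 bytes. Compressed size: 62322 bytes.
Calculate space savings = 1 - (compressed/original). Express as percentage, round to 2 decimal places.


ratio = compressed/original = 62322/96798 = 0.643836
savings = 1 - ratio = 1 - 0.643836 = 0.356164
as a percentage: 0.356164 * 100 = 35.62%

Space savings = 1 - 62322/96798 = 35.62%


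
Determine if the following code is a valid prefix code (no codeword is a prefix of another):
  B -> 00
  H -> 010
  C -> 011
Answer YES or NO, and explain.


Checking each pair (does one codeword prefix another?):
  B='00' vs H='010': no prefix
  B='00' vs C='011': no prefix
  H='010' vs B='00': no prefix
  H='010' vs C='011': no prefix
  C='011' vs B='00': no prefix
  C='011' vs H='010': no prefix
No violation found over all pairs.

YES -- this is a valid prefix code. No codeword is a prefix of any other codeword.


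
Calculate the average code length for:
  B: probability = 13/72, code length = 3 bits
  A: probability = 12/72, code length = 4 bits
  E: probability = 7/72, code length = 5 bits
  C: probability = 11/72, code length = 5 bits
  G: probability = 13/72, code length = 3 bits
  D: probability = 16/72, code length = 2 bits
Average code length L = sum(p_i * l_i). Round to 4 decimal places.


Weighted contributions p_i * l_i:
  B: (13/72) * 3 = 39/72
  A: (12/72) * 4 = 48/72
  E: (7/72) * 5 = 35/72
  C: (11/72) * 5 = 55/72
  G: (13/72) * 3 = 39/72
  D: (16/72) * 2 = 32/72
Sum = (39 + 48 + 35 + 55 + 39 + 32)/72 = 248/72

L = 248/72 = 3.4444 bits/symbol


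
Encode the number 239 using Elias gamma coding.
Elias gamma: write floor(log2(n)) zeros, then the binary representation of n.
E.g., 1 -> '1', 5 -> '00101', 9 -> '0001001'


num_bits = floor(log2(239)) + 1 = 8
leading_zeros = num_bits - 1 = 7
binary(239) = 11101111

Elias gamma(239) = '0000000' + '11101111' = 000000011101111 (15 bits)


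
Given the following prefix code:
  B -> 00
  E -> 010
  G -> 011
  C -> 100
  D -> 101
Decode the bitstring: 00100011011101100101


Decoding step by step:
Bits 00 -> B
Bits 100 -> C
Bits 011 -> G
Bits 011 -> G
Bits 101 -> D
Bits 100 -> C
Bits 101 -> D


Decoded message: BCGGDCD


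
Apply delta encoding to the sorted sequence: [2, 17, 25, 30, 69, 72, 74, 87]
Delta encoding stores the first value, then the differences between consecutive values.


First value: 2
Deltas:
  17 - 2 = 15
  25 - 17 = 8
  30 - 25 = 5
  69 - 30 = 39
  72 - 69 = 3
  74 - 72 = 2
  87 - 74 = 13


Delta encoded: [2, 15, 8, 5, 39, 3, 2, 13]


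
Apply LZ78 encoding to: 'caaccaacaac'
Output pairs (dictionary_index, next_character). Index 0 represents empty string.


LZ78 encoding steps:
Dictionary: {0: ''}
Step 1: w='' (idx 0), next='c' -> output (0, 'c'), add 'c' as idx 1
Step 2: w='' (idx 0), next='a' -> output (0, 'a'), add 'a' as idx 2
Step 3: w='a' (idx 2), next='c' -> output (2, 'c'), add 'ac' as idx 3
Step 4: w='c' (idx 1), next='a' -> output (1, 'a'), add 'ca' as idx 4
Step 5: w='ac' (idx 3), next='a' -> output (3, 'a'), add 'aca' as idx 5
Step 6: w='ac' (idx 3), end of input -> output (3, '')


Encoded: [(0, 'c'), (0, 'a'), (2, 'c'), (1, 'a'), (3, 'a'), (3, '')]


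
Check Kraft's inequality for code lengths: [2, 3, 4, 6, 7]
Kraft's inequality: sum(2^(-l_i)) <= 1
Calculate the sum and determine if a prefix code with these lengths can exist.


Sum = 2^(-2) + 2^(-3) + 2^(-4) + 2^(-6) + 2^(-7)
    = 0.25 + 0.125 + 0.0625 + 0.015625 + 0.0078125
    = 59/128 = 0.4609375
Since 0.4609375 <= 1, Kraft's inequality IS satisfied.
A prefix code with these lengths CAN exist.

Kraft sum = 0.4609375. Satisfied.


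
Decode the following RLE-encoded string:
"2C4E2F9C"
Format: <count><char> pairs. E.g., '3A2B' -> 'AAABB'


Expanding each <count><char> pair:
  2C -> 'CC'
  4E -> 'EEEE'
  2F -> 'FF'
  9C -> 'CCCCCCCCC'

Decoded = CCEEEEFFCCCCCCCCC


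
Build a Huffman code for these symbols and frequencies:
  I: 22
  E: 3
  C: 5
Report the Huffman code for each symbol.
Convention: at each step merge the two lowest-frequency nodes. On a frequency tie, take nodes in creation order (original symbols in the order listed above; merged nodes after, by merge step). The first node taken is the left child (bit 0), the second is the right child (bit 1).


Huffman tree construction:
Step 1: Merge E(3) + C(5) = 8
Step 2: Merge (E+C)(8) + I(22) = 30
Read each symbol's code off the tree from the root (left child = 0, right child = 1).

Codes:
  I: 1 (length 1)
  E: 00 (length 2)
  C: 01 (length 2)
Average code length: 38/30 = 1.2667 bits/symbol


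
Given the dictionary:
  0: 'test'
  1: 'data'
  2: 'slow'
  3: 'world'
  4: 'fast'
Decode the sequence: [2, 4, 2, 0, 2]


Look up each index in the dictionary:
  2 -> 'slow'
  4 -> 'fast'
  2 -> 'slow'
  0 -> 'test'
  2 -> 'slow'

Decoded: "slow fast slow test slow"


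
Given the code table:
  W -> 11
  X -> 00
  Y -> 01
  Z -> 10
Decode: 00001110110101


Decoding:
00 -> X
00 -> X
11 -> W
10 -> Z
11 -> W
01 -> Y
01 -> Y


Result: XXWZWYY


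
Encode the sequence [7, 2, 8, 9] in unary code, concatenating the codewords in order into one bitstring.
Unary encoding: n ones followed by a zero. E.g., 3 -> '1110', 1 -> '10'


Encode each number as n ones followed by a terminating 0:
  7 -> 11111110 (8 bits)
  2 -> 110 (3 bits)
  8 -> 111111110 (9 bits)
  9 -> 1111111110 (10 bits)
Total length = 8 + 3 + 9 + 10 = 30 bits.

Unary([7, 2, 8, 9]) = 111111101101111111101111111110 (30 bits)


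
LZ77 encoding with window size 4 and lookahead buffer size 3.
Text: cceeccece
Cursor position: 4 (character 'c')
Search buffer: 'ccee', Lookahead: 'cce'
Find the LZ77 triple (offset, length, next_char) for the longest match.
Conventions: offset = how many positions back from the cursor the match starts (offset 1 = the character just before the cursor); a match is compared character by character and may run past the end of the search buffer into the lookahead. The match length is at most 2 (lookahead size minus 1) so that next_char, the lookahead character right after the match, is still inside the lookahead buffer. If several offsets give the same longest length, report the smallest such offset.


Try each offset into the search buffer:
  offset=1 (pos 3, char 'e'): match length 0
  offset=2 (pos 2, char 'e'): match length 0
  offset=3 (pos 1, char 'c'): match length 1
  offset=4 (pos 0, char 'c'): match length 2
Longest match has length 2 at offset 4.
next_char = character at position 4 + 2 = 6 -> 'e'

Best match: offset=4, length=2 (matching 'cc' starting at position 0)
LZ77 triple: (4, 2, 'e')


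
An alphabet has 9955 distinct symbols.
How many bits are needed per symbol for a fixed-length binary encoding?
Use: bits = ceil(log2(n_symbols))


log2(9955) = 13.2812
Bracket: 2^13 = 8192 < 9955 <= 2^14 = 16384
So ceil(log2(9955)) = 14

bits = ceil(log2(9955)) = ceil(13.2812) = 14 bits


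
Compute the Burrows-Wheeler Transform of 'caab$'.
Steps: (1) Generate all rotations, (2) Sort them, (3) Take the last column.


Rotations (sorted):
  0: $caab -> last char: b
  1: aab$c -> last char: c
  2: ab$ca -> last char: a
  3: b$caa -> last char: a
  4: caab$ -> last char: $


BWT = bcaa$


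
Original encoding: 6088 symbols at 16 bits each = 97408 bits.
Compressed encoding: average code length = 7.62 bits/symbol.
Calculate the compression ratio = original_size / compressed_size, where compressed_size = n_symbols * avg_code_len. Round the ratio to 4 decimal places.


original_size = n_symbols * orig_bits = 6088 * 16 = 97408 bits
compressed_size = n_symbols * avg_code_len = 6088 * 7.62 = 46390.56 bits
ratio = original_size / compressed_size = 97408 / 46390.56 = 2.0997

Compression ratio = 2.0997


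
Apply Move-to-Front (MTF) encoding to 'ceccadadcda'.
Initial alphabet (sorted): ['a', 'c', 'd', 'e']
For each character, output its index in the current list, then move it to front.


MTF encoding:
'c': index 1 in ['a', 'c', 'd', 'e'] -> ['c', 'a', 'd', 'e']
'e': index 3 in ['c', 'a', 'd', 'e'] -> ['e', 'c', 'a', 'd']
'c': index 1 in ['e', 'c', 'a', 'd'] -> ['c', 'e', 'a', 'd']
'c': index 0 in ['c', 'e', 'a', 'd'] -> ['c', 'e', 'a', 'd']
'a': index 2 in ['c', 'e', 'a', 'd'] -> ['a', 'c', 'e', 'd']
'd': index 3 in ['a', 'c', 'e', 'd'] -> ['d', 'a', 'c', 'e']
'a': index 1 in ['d', 'a', 'c', 'e'] -> ['a', 'd', 'c', 'e']
'd': index 1 in ['a', 'd', 'c', 'e'] -> ['d', 'a', 'c', 'e']
'c': index 2 in ['d', 'a', 'c', 'e'] -> ['c', 'd', 'a', 'e']
'd': index 1 in ['c', 'd', 'a', 'e'] -> ['d', 'c', 'a', 'e']
'a': index 2 in ['d', 'c', 'a', 'e'] -> ['a', 'd', 'c', 'e']


Output: [1, 3, 1, 0, 2, 3, 1, 1, 2, 1, 2]


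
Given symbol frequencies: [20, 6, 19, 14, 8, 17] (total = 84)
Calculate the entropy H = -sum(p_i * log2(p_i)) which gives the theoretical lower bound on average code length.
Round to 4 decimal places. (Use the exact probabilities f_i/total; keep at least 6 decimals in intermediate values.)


Per-symbol terms -p_i * log2(p_i) with p_i = f_i/84:
  p = 20/84 = 0.238095: log2(p) = -2.070389, -p*log2(p) = 0.492950
  p = 6/84 = 0.071429: log2(p) = -3.807355, -p*log2(p) = 0.271954
  p = 19/84 = 0.226190: log2(p) = -2.144390, -p*log2(p) = 0.485041
  p = 14/84 = 0.166667: log2(p) = -2.584963, -p*log2(p) = 0.430827
  p = 8/84 = 0.095238: log2(p) = -3.392317, -p*log2(p) = 0.323078
  p = 17/84 = 0.202381: log2(p) = -2.304855, -p*log2(p) = 0.466459
H = 0.492950 + 0.271954 + 0.485041 + 0.430827 + 0.323078 + 0.466459 = 2.470309

H = 2.4703 bits/symbol


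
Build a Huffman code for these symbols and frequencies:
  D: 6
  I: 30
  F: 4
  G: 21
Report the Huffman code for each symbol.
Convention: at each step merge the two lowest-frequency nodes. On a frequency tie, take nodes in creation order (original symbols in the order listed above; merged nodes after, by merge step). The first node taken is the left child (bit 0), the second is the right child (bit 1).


Huffman tree construction:
Step 1: Merge F(4) + D(6) = 10
Step 2: Merge (F+D)(10) + G(21) = 31
Step 3: Merge I(30) + ((F+D)+G)(31) = 61
Read each symbol's code off the tree from the root (left child = 0, right child = 1).

Codes:
  D: 101 (length 3)
  I: 0 (length 1)
  F: 100 (length 3)
  G: 11 (length 2)
Average code length: 102/61 = 1.6721 bits/symbol


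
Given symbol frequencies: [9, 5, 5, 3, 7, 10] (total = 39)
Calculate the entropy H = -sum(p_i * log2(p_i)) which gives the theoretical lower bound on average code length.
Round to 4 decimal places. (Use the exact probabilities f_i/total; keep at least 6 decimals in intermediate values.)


Per-symbol terms -p_i * log2(p_i) with p_i = f_i/39:
  p = 9/39 = 0.230769: log2(p) = -2.115477, -p*log2(p) = 0.488187
  p = 5/39 = 0.128205: log2(p) = -2.963474, -p*log2(p) = 0.379933
  p = 5/39 = 0.128205: log2(p) = -2.963474, -p*log2(p) = 0.379933
  p = 3/39 = 0.076923: log2(p) = -3.700440, -p*log2(p) = 0.284649
  p = 7/39 = 0.179487: log2(p) = -2.478047, -p*log2(p) = 0.444778
  p = 10/39 = 0.256410: log2(p) = -1.963474, -p*log2(p) = 0.503455
H = 0.488187 + 0.379933 + 0.379933 + 0.284649 + 0.444778 + 0.503455 = 2.480935

H = 2.4809 bits/symbol


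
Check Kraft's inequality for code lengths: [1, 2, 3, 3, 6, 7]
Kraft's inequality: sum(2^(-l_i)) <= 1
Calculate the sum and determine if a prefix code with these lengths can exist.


Sum = 2^(-1) + 2^(-2) + 2^(-3) + 2^(-3) + 2^(-6) + 2^(-7)
    = 0.5 + 0.25 + 0.125 + 0.125 + 0.015625 + 0.0078125
    = 131/128 = 1.0234375
Since 1.0234375 > 1, Kraft's inequality is NOT satisfied.
A prefix code with these lengths CANNOT exist.

Kraft sum = 1.0234375. Not satisfied.


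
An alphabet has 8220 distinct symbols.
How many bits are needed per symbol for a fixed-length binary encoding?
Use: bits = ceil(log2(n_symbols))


log2(8220) = 13.0049
Bracket: 2^13 = 8192 < 8220 <= 2^14 = 16384
So ceil(log2(8220)) = 14

bits = ceil(log2(8220)) = ceil(13.0049) = 14 bits


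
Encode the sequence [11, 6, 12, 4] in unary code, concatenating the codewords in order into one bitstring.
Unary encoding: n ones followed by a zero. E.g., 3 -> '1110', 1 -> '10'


Encode each number as n ones followed by a terminating 0:
  11 -> 111111111110 (12 bits)
  6 -> 1111110 (7 bits)
  12 -> 1111111111110 (13 bits)
  4 -> 11110 (5 bits)
Total length = 12 + 7 + 13 + 5 = 37 bits.

Unary([11, 6, 12, 4]) = 1111111111101111110111111111111011110 (37 bits)


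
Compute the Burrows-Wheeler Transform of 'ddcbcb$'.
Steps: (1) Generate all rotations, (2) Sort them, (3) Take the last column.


Rotations (sorted):
  0: $ddcbcb -> last char: b
  1: b$ddcbc -> last char: c
  2: bcb$ddc -> last char: c
  3: cb$ddcb -> last char: b
  4: cbcb$dd -> last char: d
  5: dcbcb$d -> last char: d
  6: ddcbcb$ -> last char: $


BWT = bccbdd$


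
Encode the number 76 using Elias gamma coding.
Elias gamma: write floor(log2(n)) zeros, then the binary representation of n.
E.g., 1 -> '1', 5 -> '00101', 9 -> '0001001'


num_bits = floor(log2(76)) + 1 = 7
leading_zeros = num_bits - 1 = 6
binary(76) = 1001100

Elias gamma(76) = '000000' + '1001100' = 0000001001100 (13 bits)


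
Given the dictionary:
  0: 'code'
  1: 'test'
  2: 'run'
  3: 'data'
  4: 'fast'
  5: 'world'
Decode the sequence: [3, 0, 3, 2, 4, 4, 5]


Look up each index in the dictionary:
  3 -> 'data'
  0 -> 'code'
  3 -> 'data'
  2 -> 'run'
  4 -> 'fast'
  4 -> 'fast'
  5 -> 'world'

Decoded: "data code data run fast fast world"


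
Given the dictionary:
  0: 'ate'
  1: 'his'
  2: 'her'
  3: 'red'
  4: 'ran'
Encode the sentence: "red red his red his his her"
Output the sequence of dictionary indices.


Look up each word in the dictionary:
  'red' -> 3
  'red' -> 3
  'his' -> 1
  'red' -> 3
  'his' -> 1
  'his' -> 1
  'her' -> 2

Encoded: [3, 3, 1, 3, 1, 1, 2]


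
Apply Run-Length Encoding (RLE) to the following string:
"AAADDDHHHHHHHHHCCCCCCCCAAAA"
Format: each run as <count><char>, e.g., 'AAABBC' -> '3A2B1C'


Scanning runs left to right:
  i=0: run of 'A' x 3 -> '3A'
  i=3: run of 'D' x 3 -> '3D'
  i=6: run of 'H' x 9 -> '9H'
  i=15: run of 'C' x 8 -> '8C'
  i=23: run of 'A' x 4 -> '4A'

RLE = 3A3D9H8C4A


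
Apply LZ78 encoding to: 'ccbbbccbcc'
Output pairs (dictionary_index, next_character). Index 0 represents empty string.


LZ78 encoding steps:
Dictionary: {0: ''}
Step 1: w='' (idx 0), next='c' -> output (0, 'c'), add 'c' as idx 1
Step 2: w='c' (idx 1), next='b' -> output (1, 'b'), add 'cb' as idx 2
Step 3: w='' (idx 0), next='b' -> output (0, 'b'), add 'b' as idx 3
Step 4: w='b' (idx 3), next='c' -> output (3, 'c'), add 'bc' as idx 4
Step 5: w='cb' (idx 2), next='c' -> output (2, 'c'), add 'cbc' as idx 5
Step 6: w='c' (idx 1), end of input -> output (1, '')


Encoded: [(0, 'c'), (1, 'b'), (0, 'b'), (3, 'c'), (2, 'c'), (1, '')]


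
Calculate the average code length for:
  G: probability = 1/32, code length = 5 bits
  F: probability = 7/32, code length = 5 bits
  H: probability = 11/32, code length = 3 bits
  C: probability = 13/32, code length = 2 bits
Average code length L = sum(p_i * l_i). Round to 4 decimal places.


Weighted contributions p_i * l_i:
  G: (1/32) * 5 = 5/32
  F: (7/32) * 5 = 35/32
  H: (11/32) * 3 = 33/32
  C: (13/32) * 2 = 26/32
Sum = (5 + 35 + 33 + 26)/32 = 99/32

L = 99/32 = 3.0938 bits/symbol


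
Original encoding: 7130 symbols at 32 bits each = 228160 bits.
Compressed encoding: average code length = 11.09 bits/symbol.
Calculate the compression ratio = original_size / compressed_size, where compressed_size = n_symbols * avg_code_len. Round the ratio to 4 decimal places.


original_size = n_symbols * orig_bits = 7130 * 32 = 228160 bits
compressed_size = n_symbols * avg_code_len = 7130 * 11.09 = 79071.7 bits
ratio = original_size / compressed_size = 228160 / 79071.7 = 2.8855

Compression ratio = 2.8855


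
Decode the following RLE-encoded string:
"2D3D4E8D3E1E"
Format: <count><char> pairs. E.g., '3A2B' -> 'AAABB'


Expanding each <count><char> pair:
  2D -> 'DD'
  3D -> 'DDD'
  4E -> 'EEEE'
  8D -> 'DDDDDDDD'
  3E -> 'EEE'
  1E -> 'E'

Decoded = DDDDDEEEEDDDDDDDDEEEE


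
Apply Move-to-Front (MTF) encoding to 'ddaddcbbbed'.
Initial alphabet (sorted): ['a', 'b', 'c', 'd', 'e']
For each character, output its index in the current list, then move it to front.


MTF encoding:
'd': index 3 in ['a', 'b', 'c', 'd', 'e'] -> ['d', 'a', 'b', 'c', 'e']
'd': index 0 in ['d', 'a', 'b', 'c', 'e'] -> ['d', 'a', 'b', 'c', 'e']
'a': index 1 in ['d', 'a', 'b', 'c', 'e'] -> ['a', 'd', 'b', 'c', 'e']
'd': index 1 in ['a', 'd', 'b', 'c', 'e'] -> ['d', 'a', 'b', 'c', 'e']
'd': index 0 in ['d', 'a', 'b', 'c', 'e'] -> ['d', 'a', 'b', 'c', 'e']
'c': index 3 in ['d', 'a', 'b', 'c', 'e'] -> ['c', 'd', 'a', 'b', 'e']
'b': index 3 in ['c', 'd', 'a', 'b', 'e'] -> ['b', 'c', 'd', 'a', 'e']
'b': index 0 in ['b', 'c', 'd', 'a', 'e'] -> ['b', 'c', 'd', 'a', 'e']
'b': index 0 in ['b', 'c', 'd', 'a', 'e'] -> ['b', 'c', 'd', 'a', 'e']
'e': index 4 in ['b', 'c', 'd', 'a', 'e'] -> ['e', 'b', 'c', 'd', 'a']
'd': index 3 in ['e', 'b', 'c', 'd', 'a'] -> ['d', 'e', 'b', 'c', 'a']


Output: [3, 0, 1, 1, 0, 3, 3, 0, 0, 4, 3]


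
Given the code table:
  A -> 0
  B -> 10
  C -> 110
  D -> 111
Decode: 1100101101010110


Decoding:
110 -> C
0 -> A
10 -> B
110 -> C
10 -> B
10 -> B
110 -> C


Result: CABCBBC


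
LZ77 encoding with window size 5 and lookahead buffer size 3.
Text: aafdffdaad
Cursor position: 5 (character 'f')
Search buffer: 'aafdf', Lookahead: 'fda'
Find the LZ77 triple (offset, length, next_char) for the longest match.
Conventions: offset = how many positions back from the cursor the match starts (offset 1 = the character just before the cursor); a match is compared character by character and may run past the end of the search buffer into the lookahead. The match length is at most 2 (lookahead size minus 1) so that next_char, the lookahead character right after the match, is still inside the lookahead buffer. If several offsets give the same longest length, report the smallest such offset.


Try each offset into the search buffer:
  offset=1 (pos 4, char 'f'): match length 1
  offset=2 (pos 3, char 'd'): match length 0
  offset=3 (pos 2, char 'f'): match length 2
  offset=4 (pos 1, char 'a'): match length 0
  offset=5 (pos 0, char 'a'): match length 0
Longest match has length 2 at offset 3.
next_char = character at position 5 + 2 = 7 -> 'a'

Best match: offset=3, length=2 (matching 'fd' starting at position 2)
LZ77 triple: (3, 2, 'a')


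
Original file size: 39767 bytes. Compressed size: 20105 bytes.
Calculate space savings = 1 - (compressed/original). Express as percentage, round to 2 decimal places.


ratio = compressed/original = 20105/39767 = 0.50557
savings = 1 - ratio = 1 - 0.50557 = 0.49443
as a percentage: 0.49443 * 100 = 49.44%

Space savings = 1 - 20105/39767 = 49.44%


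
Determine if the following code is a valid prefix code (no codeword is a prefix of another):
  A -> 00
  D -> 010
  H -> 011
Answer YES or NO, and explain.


Checking each pair (does one codeword prefix another?):
  A='00' vs D='010': no prefix
  A='00' vs H='011': no prefix
  D='010' vs A='00': no prefix
  D='010' vs H='011': no prefix
  H='011' vs A='00': no prefix
  H='011' vs D='010': no prefix
No violation found over all pairs.

YES -- this is a valid prefix code. No codeword is a prefix of any other codeword.


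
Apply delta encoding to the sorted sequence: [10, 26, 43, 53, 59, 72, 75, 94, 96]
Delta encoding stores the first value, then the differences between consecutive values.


First value: 10
Deltas:
  26 - 10 = 16
  43 - 26 = 17
  53 - 43 = 10
  59 - 53 = 6
  72 - 59 = 13
  75 - 72 = 3
  94 - 75 = 19
  96 - 94 = 2


Delta encoded: [10, 16, 17, 10, 6, 13, 3, 19, 2]


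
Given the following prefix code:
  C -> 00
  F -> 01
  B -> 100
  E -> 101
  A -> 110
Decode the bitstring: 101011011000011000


Decoding step by step:
Bits 101 -> E
Bits 01 -> F
Bits 101 -> E
Bits 100 -> B
Bits 00 -> C
Bits 110 -> A
Bits 00 -> C


Decoded message: EFEBCAC


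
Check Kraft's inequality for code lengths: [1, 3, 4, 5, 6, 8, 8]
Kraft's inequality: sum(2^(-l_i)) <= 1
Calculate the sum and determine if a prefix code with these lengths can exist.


Sum = 2^(-1) + 2^(-3) + 2^(-4) + 2^(-5) + 2^(-6) + 2^(-8) + 2^(-8)
    = 0.5 + 0.125 + 0.0625 + 0.03125 + 0.015625 + 0.00390625 + 0.00390625
    = 190/256 = 0.7421875
Since 0.7421875 <= 1, Kraft's inequality IS satisfied.
A prefix code with these lengths CAN exist.

Kraft sum = 0.7421875. Satisfied.


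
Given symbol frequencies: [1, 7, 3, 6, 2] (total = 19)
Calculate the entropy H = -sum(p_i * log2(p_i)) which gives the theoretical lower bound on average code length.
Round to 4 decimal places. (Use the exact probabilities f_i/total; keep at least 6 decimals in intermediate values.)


Per-symbol terms -p_i * log2(p_i) with p_i = f_i/19:
  p = 1/19 = 0.052632: log2(p) = -4.247928, -p*log2(p) = 0.223575
  p = 7/19 = 0.368421: log2(p) = -1.440573, -p*log2(p) = 0.530737
  p = 3/19 = 0.157895: log2(p) = -2.662965, -p*log2(p) = 0.420468
  p = 6/19 = 0.315789: log2(p) = -1.662965, -p*log2(p) = 0.525147
  p = 2/19 = 0.105263: log2(p) = -3.247928, -p*log2(p) = 0.341887
H = 0.223575 + 0.530737 + 0.420468 + 0.525147 + 0.341887 = 2.041814

H = 2.0418 bits/symbol


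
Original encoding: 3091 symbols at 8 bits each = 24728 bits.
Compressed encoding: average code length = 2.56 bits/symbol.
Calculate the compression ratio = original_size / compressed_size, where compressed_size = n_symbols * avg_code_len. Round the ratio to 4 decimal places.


original_size = n_symbols * orig_bits = 3091 * 8 = 24728 bits
compressed_size = n_symbols * avg_code_len = 3091 * 2.56 = 7912.96 bits
ratio = original_size / compressed_size = 24728 / 7912.96 = 3.125

Compression ratio = 3.125


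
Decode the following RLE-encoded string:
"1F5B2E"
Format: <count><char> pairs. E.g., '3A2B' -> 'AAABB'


Expanding each <count><char> pair:
  1F -> 'F'
  5B -> 'BBBBB'
  2E -> 'EE'

Decoded = FBBBBBEE


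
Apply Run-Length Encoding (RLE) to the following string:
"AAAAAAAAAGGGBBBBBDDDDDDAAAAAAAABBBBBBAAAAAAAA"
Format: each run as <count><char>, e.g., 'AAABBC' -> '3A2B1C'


Scanning runs left to right:
  i=0: run of 'A' x 9 -> '9A'
  i=9: run of 'G' x 3 -> '3G'
  i=12: run of 'B' x 5 -> '5B'
  i=17: run of 'D' x 6 -> '6D'
  i=23: run of 'A' x 8 -> '8A'
  i=31: run of 'B' x 6 -> '6B'
  i=37: run of 'A' x 8 -> '8A'

RLE = 9A3G5B6D8A6B8A


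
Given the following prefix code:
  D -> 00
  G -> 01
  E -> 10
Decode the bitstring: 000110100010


Decoding step by step:
Bits 00 -> D
Bits 01 -> G
Bits 10 -> E
Bits 10 -> E
Bits 00 -> D
Bits 10 -> E


Decoded message: DGEEDE


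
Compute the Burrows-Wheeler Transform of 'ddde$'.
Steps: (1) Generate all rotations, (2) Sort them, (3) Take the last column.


Rotations (sorted):
  0: $ddde -> last char: e
  1: ddde$ -> last char: $
  2: dde$d -> last char: d
  3: de$dd -> last char: d
  4: e$ddd -> last char: d


BWT = e$ddd


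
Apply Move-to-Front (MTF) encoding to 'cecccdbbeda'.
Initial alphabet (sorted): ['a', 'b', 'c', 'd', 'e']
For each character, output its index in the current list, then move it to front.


MTF encoding:
'c': index 2 in ['a', 'b', 'c', 'd', 'e'] -> ['c', 'a', 'b', 'd', 'e']
'e': index 4 in ['c', 'a', 'b', 'd', 'e'] -> ['e', 'c', 'a', 'b', 'd']
'c': index 1 in ['e', 'c', 'a', 'b', 'd'] -> ['c', 'e', 'a', 'b', 'd']
'c': index 0 in ['c', 'e', 'a', 'b', 'd'] -> ['c', 'e', 'a', 'b', 'd']
'c': index 0 in ['c', 'e', 'a', 'b', 'd'] -> ['c', 'e', 'a', 'b', 'd']
'd': index 4 in ['c', 'e', 'a', 'b', 'd'] -> ['d', 'c', 'e', 'a', 'b']
'b': index 4 in ['d', 'c', 'e', 'a', 'b'] -> ['b', 'd', 'c', 'e', 'a']
'b': index 0 in ['b', 'd', 'c', 'e', 'a'] -> ['b', 'd', 'c', 'e', 'a']
'e': index 3 in ['b', 'd', 'c', 'e', 'a'] -> ['e', 'b', 'd', 'c', 'a']
'd': index 2 in ['e', 'b', 'd', 'c', 'a'] -> ['d', 'e', 'b', 'c', 'a']
'a': index 4 in ['d', 'e', 'b', 'c', 'a'] -> ['a', 'd', 'e', 'b', 'c']


Output: [2, 4, 1, 0, 0, 4, 4, 0, 3, 2, 4]


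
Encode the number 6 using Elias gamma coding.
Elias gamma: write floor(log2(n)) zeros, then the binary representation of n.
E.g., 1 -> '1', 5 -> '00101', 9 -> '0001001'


num_bits = floor(log2(6)) + 1 = 3
leading_zeros = num_bits - 1 = 2
binary(6) = 110

Elias gamma(6) = '00' + '110' = 00110 (5 bits)


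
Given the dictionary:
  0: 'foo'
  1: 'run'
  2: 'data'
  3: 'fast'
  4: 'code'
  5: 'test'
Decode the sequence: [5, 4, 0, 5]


Look up each index in the dictionary:
  5 -> 'test'
  4 -> 'code'
  0 -> 'foo'
  5 -> 'test'

Decoded: "test code foo test"


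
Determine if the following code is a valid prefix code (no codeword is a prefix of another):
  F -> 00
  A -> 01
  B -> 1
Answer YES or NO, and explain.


Checking each pair (does one codeword prefix another?):
  F='00' vs A='01': no prefix
  F='00' vs B='1': no prefix
  A='01' vs F='00': no prefix
  A='01' vs B='1': no prefix
  B='1' vs F='00': no prefix
  B='1' vs A='01': no prefix
No violation found over all pairs.

YES -- this is a valid prefix code. No codeword is a prefix of any other codeword.


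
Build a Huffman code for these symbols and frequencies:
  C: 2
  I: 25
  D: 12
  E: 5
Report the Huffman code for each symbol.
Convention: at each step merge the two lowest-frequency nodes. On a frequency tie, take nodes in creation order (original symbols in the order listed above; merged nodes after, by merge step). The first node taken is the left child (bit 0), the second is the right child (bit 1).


Huffman tree construction:
Step 1: Merge C(2) + E(5) = 7
Step 2: Merge (C+E)(7) + D(12) = 19
Step 3: Merge ((C+E)+D)(19) + I(25) = 44
Read each symbol's code off the tree from the root (left child = 0, right child = 1).

Codes:
  C: 000 (length 3)
  I: 1 (length 1)
  D: 01 (length 2)
  E: 001 (length 3)
Average code length: 70/44 = 1.5909 bits/symbol


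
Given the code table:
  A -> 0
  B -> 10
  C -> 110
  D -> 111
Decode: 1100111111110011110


Decoding:
110 -> C
0 -> A
111 -> D
111 -> D
110 -> C
0 -> A
111 -> D
10 -> B


Result: CADDCADB


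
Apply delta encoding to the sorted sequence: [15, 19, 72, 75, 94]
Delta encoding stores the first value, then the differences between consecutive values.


First value: 15
Deltas:
  19 - 15 = 4
  72 - 19 = 53
  75 - 72 = 3
  94 - 75 = 19


Delta encoded: [15, 4, 53, 3, 19]


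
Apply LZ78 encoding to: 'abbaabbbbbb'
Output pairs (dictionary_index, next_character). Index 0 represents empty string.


LZ78 encoding steps:
Dictionary: {0: ''}
Step 1: w='' (idx 0), next='a' -> output (0, 'a'), add 'a' as idx 1
Step 2: w='' (idx 0), next='b' -> output (0, 'b'), add 'b' as idx 2
Step 3: w='b' (idx 2), next='a' -> output (2, 'a'), add 'ba' as idx 3
Step 4: w='a' (idx 1), next='b' -> output (1, 'b'), add 'ab' as idx 4
Step 5: w='b' (idx 2), next='b' -> output (2, 'b'), add 'bb' as idx 5
Step 6: w='bb' (idx 5), next='b' -> output (5, 'b'), add 'bbb' as idx 6


Encoded: [(0, 'a'), (0, 'b'), (2, 'a'), (1, 'b'), (2, 'b'), (5, 'b')]


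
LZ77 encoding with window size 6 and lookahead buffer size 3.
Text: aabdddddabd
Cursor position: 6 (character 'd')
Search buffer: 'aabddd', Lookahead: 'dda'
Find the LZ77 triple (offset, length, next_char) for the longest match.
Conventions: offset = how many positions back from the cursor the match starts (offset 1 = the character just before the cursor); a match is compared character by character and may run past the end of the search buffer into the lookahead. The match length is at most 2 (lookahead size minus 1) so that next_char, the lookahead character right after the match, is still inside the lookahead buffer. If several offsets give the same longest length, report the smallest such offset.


Try each offset into the search buffer:
  offset=1 (pos 5, char 'd'): match length 2
  offset=2 (pos 4, char 'd'): match length 2
  offset=3 (pos 3, char 'd'): match length 2
  offset=4 (pos 2, char 'b'): match length 0
  offset=5 (pos 1, char 'a'): match length 0
  offset=6 (pos 0, char 'a'): match length 0
Longest match has length 2, found at offsets 1, 2, 3; take the smallest, offset 1.
next_char = character at position 6 + 2 = 8 -> 'a'

Best match: offset=1, length=2 (matching 'dd' starting at position 5)
LZ77 triple: (1, 2, 'a')


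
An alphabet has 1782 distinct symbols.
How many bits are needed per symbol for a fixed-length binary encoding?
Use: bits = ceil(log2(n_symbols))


log2(1782) = 10.7993
Bracket: 2^10 = 1024 < 1782 <= 2^11 = 2048
So ceil(log2(1782)) = 11

bits = ceil(log2(1782)) = ceil(10.7993) = 11 bits


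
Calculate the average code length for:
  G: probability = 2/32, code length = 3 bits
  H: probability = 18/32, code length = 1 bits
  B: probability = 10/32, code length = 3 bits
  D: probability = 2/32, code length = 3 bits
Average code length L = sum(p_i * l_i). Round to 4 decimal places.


Weighted contributions p_i * l_i:
  G: (2/32) * 3 = 6/32
  H: (18/32) * 1 = 18/32
  B: (10/32) * 3 = 30/32
  D: (2/32) * 3 = 6/32
Sum = (6 + 18 + 30 + 6)/32 = 60/32

L = 60/32 = 1.8750 bits/symbol


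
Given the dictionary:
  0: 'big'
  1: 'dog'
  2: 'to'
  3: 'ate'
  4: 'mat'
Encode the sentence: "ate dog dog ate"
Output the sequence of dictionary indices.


Look up each word in the dictionary:
  'ate' -> 3
  'dog' -> 1
  'dog' -> 1
  'ate' -> 3

Encoded: [3, 1, 1, 3]


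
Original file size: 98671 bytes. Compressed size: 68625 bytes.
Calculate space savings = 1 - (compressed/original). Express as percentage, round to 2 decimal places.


ratio = compressed/original = 68625/98671 = 0.695493
savings = 1 - ratio = 1 - 0.695493 = 0.304507
as a percentage: 0.304507 * 100 = 30.45%

Space savings = 1 - 68625/98671 = 30.45%


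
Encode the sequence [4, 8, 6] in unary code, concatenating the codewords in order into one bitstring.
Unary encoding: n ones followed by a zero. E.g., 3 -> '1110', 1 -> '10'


Encode each number as n ones followed by a terminating 0:
  4 -> 11110 (5 bits)
  8 -> 111111110 (9 bits)
  6 -> 1111110 (7 bits)
Total length = 5 + 9 + 7 = 21 bits.

Unary([4, 8, 6]) = 111101111111101111110 (21 bits)


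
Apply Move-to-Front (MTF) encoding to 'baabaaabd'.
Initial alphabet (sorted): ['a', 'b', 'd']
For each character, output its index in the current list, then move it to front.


MTF encoding:
'b': index 1 in ['a', 'b', 'd'] -> ['b', 'a', 'd']
'a': index 1 in ['b', 'a', 'd'] -> ['a', 'b', 'd']
'a': index 0 in ['a', 'b', 'd'] -> ['a', 'b', 'd']
'b': index 1 in ['a', 'b', 'd'] -> ['b', 'a', 'd']
'a': index 1 in ['b', 'a', 'd'] -> ['a', 'b', 'd']
'a': index 0 in ['a', 'b', 'd'] -> ['a', 'b', 'd']
'a': index 0 in ['a', 'b', 'd'] -> ['a', 'b', 'd']
'b': index 1 in ['a', 'b', 'd'] -> ['b', 'a', 'd']
'd': index 2 in ['b', 'a', 'd'] -> ['d', 'b', 'a']


Output: [1, 1, 0, 1, 1, 0, 0, 1, 2]


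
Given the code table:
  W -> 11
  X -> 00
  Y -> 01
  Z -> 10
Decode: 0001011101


Decoding:
00 -> X
01 -> Y
01 -> Y
11 -> W
01 -> Y


Result: XYYWY
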